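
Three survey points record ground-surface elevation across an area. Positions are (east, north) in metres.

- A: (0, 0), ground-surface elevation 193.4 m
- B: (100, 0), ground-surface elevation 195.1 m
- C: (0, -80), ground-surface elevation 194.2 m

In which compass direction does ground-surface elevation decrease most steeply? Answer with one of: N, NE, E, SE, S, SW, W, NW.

∂z/∂x = (195.1 − 193.4) / (100 − 0) = +0.01700
∂z/∂y = (194.2 − 193.4) / (-80 − 0) = -0.010000
Steepest decrease is along −∇f = (-0.01700 E, +0.010000 N) → northwest.

NW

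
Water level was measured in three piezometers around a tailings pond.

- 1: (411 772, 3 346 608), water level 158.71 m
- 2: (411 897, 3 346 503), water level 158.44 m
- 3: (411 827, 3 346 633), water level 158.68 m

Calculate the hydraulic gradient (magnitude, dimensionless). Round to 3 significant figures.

Three-point gradient (reference 1): Δ to 2 = (125, -105, -0.27), Δ to 3 = (55, 25, -0.03).
∂h/∂x = -0.001112, ∂h/∂y = +0.001247 (det = 8900).
|∇h| = √(-0.001112² + 0.001247²) = 0.001671

0.00167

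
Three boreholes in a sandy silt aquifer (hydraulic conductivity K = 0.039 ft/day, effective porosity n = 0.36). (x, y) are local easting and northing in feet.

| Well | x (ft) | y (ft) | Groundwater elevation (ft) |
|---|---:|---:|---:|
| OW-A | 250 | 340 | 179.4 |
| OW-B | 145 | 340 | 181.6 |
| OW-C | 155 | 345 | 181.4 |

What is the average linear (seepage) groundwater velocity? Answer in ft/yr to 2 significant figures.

With h = a·x + b·y + c and OW-A as origin, the differences give:
  (-105)·a + 0·b = +2.2
  (-95)·a + 5·b = +2.0
Eliminate b (×5 and ×0, subtract): -525·a = 11.00 → a = ∂h/∂x = -0.02095
Back-substitute: b = ∂h/∂y = +0.001905.
|∇h| = √(-0.02095² + 0.001905²) = 0.02104
Seepage velocity v = K·i/n = 0.039 × 0.02104 / 0.36 = 0.002279 ft/day = 0.8324 ft/yr.

0.83 ft/yr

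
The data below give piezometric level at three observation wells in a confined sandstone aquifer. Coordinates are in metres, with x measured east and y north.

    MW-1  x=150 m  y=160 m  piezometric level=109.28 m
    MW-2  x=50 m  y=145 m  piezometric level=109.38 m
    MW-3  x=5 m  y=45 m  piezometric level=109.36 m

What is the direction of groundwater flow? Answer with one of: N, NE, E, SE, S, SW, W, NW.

Differences from MW-1: to MW-2 (Δx, Δy, Δh) = (-100, -15, +0.10); to MW-3 = (-145, -115, +0.08).
Solve a·Δx + b·Δy = Δh: det = (-100)·(-115) − (-145)·(-15) = 9325.
∂h/∂x = [(+0.10)·(-115) − (+0.08)·(-15)] / 9325 = -0.001105
∂h/∂y = [(-100)·(+0.08) − (-145)·(+0.10)] / 9325 = +0.0006971
Flow = −∇h = (+0.001105 east, -0.0006971 north), which points southeast.

SE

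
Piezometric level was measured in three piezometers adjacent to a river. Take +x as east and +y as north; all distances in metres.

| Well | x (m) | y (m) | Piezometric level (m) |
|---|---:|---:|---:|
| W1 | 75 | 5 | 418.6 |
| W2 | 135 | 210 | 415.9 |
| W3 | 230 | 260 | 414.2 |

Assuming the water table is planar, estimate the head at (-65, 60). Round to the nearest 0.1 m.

419.9 m

Taking W1 as reference: W2−W1 = (60, 205, -2.7); W3−W1 = (155, 255, -4.4).
Solve a·Δx + b·Δy = Δh: det = 60·255 − 155·205 = -16475.
∂h/∂x = [(-2.7)·255 − (-4.4)·205] / -16475 = -0.01296
∂h/∂y = [60·(-4.4) − 155·(-2.7)] / -16475 = -0.009378
h(-65, 60) = 418.6 + (-0.01296)·(-140) + (-0.009378)·(55) = 418.6 +1.814 -0.516 = 419.898 m.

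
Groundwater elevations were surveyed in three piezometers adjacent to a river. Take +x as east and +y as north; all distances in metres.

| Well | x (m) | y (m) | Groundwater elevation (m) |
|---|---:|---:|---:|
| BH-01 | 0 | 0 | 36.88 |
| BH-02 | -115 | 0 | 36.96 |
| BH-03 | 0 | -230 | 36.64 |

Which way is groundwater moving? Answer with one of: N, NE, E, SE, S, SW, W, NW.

∂h/∂x = (36.96 − 36.88) / (-115 − 0) = -0.0006957
∂h/∂y = (36.64 − 36.88) / (-230 − 0) = +0.001043
Flow = −∇h = (+0.0006957 east, -0.001043 north), which points southeast.

SE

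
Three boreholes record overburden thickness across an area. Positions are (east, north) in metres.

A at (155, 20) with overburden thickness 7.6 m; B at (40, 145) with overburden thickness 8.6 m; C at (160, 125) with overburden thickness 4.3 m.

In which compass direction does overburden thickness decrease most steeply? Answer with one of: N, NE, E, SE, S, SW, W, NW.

Differences from A: to B (Δx, Δy, Δh) = (-115, 125, +1.0); to C = (5, 105, -3.3).
Solve a·Δx + b·Δy = Δd: det = (-115)·105 − 5·125 = -12700.
∂d/∂x = [(+1.0)·105 − (-3.3)·125] / -12700 = -0.04075
∂d/∂y = [(-115)·(-3.3) − 5·(+1.0)] / -12700 = -0.02949
Steepest decrease is along −∇f = (+0.04075 E, +0.02949 N) → northeast.

NE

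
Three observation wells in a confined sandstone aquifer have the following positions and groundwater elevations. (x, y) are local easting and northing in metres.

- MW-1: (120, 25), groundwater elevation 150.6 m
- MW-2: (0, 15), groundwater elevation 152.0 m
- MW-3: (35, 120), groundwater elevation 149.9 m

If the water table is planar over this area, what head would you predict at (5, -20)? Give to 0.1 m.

152.5 m

Taking MW-1 as reference: MW-2−MW-1 = (-120, -10, +1.4); MW-3−MW-1 = (-85, 95, -0.7).
Solve a·Δx + b·Δy = Δh: det = (-120)·95 − (-85)·(-10) = -12250.
∂h/∂x = [(+1.4)·95 − (-0.7)·(-10)] / -12250 = -0.01029
∂h/∂y = [(-120)·(-0.7) − (-85)·(+1.4)] / -12250 = -0.01657
h(5, -20) = 150.6 + (-0.01029)·(-115) + (-0.01657)·(-45) = 150.6 +1.183 +0.746 = 152.529 m.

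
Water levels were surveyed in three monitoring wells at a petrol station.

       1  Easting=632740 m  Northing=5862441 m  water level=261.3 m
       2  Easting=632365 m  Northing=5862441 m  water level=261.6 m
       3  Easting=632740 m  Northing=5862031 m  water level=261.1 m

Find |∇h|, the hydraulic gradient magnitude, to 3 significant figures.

∂h/∂x = (261.6 − 261.3) / (632365 − 632740) = -0.0008000
∂h/∂y = (261.1 − 261.3) / (5862031 − 5862441) = +0.0004878
|∇h| = √(-0.0008000² + 0.0004878²) = 0.000937

0.000937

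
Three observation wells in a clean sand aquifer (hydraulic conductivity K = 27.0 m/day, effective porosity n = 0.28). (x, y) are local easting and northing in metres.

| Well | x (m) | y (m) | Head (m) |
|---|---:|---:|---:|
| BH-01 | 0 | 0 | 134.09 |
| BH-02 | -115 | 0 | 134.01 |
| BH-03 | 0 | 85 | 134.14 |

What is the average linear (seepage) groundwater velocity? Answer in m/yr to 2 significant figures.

∂h/∂x = (134.01 − 134.09) / (-115 − 0) = +0.0006957
∂h/∂y = (134.14 − 134.09) / (85 − 0) = +0.0005882
|∇h| = √(0.0006957² + 0.0005882²) = 0.000911
Seepage velocity v = K·i/n = 27.0 × 0.000911 / 0.28 = 0.08785 m/day = 32.09 m/yr.

32 m/yr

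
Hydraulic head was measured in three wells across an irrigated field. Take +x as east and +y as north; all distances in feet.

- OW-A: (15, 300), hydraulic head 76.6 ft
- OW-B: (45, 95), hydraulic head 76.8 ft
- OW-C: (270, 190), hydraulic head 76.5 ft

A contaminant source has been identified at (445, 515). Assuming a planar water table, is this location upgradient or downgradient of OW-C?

downgradient

Differences from OW-A: to OW-B (Δx, Δy, Δh) = (30, -205, +0.2); to OW-C = (255, -110, -0.1).
Solve a·Δx + b·Δy = Δh: det = 30·(-110) − 255·(-205) = 48975.
∂h/∂x = [(+0.2)·(-110) − (-0.1)·(-205)] / 48975 = -0.0008678
∂h/∂y = [30·(-0.1) − 255·(+0.2)] / 48975 = -0.001103
Head at (445, 515) = 76.6 + (-0.0008678)·(430) + (-0.001103)·(215) = 75.99 ft.
That is lower than the 76.5 ft at OW-C, so the point is downgradient.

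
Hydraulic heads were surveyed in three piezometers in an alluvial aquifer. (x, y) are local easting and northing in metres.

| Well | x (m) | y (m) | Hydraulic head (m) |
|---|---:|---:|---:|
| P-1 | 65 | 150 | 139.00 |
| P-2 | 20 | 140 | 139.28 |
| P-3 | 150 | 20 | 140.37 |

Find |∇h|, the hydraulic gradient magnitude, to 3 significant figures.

0.0132

Taking P-1 as reference: P-2−P-1 = (-45, -10, +0.28); P-3−P-1 = (85, -130, +1.37).
Solve a·Δx + b·Δy = Δh: det = (-45)·(-130) − 85·(-10) = 6700.
∂h/∂x = [(+0.28)·(-130) − (+1.37)·(-10)] / 6700 = -0.003388
∂h/∂y = [(-45)·(+1.37) − 85·(+0.28)] / 6700 = -0.01275
|∇h| = √(-0.003388² + -0.01275²) = 0.01319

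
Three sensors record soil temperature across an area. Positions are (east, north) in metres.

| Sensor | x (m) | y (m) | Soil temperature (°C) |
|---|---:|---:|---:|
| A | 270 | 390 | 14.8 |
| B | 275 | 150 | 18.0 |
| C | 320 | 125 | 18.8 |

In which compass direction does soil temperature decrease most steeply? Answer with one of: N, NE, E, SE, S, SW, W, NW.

NW

With T = a·x + b·y + c and A as origin, the differences give:
  5·a + (-240)·b = +3.2
  50·a + (-265)·b = +4.0
Eliminate b (×(-265) and ×(-240), subtract): 10675·a = 112.00 → a = ∂T/∂x = +0.01049
Back-substitute: b = ∂T/∂y = -0.01311.
Steepest decrease is along −∇f = (-0.01049 E, +0.01311 N) → northwest.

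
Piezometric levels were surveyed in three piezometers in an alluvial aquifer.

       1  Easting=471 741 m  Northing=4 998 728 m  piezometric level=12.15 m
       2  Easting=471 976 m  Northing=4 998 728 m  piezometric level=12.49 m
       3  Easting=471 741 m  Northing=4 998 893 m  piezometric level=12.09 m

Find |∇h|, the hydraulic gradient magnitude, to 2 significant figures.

0.0015

∂h/∂x = (12.49 − 12.15) / (471976 − 471741) = +0.001447
∂h/∂y = (12.09 − 12.15) / (4998893 − 4998728) = -0.0003636
|∇h| = √(0.001447² + -0.0003636²) = 0.001492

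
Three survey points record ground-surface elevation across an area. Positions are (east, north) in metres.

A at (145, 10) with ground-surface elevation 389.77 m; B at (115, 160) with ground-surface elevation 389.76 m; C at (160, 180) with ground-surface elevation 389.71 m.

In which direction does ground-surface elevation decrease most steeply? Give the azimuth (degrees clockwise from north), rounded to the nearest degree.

With z = a·x + b·y + c and A as origin, the differences give:
  (-30)·a + 150·b = -0.01
  15·a + 170·b = -0.06
Eliminate b (×170 and ×150, subtract): -7350·a = 7.300 → a = ∂z/∂x = -0.0009932
Back-substitute: b = ∂z/∂y = -0.0002653.
Steepest decrease is along −∇f: components (+0.0009932 E, +0.0002653 N).
Azimuth = atan2(+0.0009932, +0.0002653) = 75.0° ≈ 075°.

075°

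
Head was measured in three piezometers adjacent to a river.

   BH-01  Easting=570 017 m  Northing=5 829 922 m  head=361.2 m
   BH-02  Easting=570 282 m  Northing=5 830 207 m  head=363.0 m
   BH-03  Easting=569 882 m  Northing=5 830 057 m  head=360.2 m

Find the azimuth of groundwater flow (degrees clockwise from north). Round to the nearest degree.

Three-point gradient (reference BH-01): Δ to BH-02 = (265, 285, +1.8), Δ to BH-03 = (-135, 135, -1.0).
∂h/∂x = +0.007111, ∂h/∂y = -0.0002963 (det = 74250).
Flow direction (−∇h) has components (-0.007111 E, +0.0002963 N).
Azimuth = atan2(E, N) = atan2(-0.007111, +0.0002963) = 272.4° ≈ 272°.

272°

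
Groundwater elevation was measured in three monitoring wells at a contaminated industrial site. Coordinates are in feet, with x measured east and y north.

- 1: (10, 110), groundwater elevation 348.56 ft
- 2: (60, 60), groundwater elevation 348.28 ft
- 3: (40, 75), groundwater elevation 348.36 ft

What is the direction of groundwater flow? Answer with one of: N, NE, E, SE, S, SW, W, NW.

Taking 1 as reference: 2−1 = (50, -50, -0.28); 3−1 = (30, -35, -0.20).
Determinant of the coordinate differences = 50·(-35) − 30·(-50) = -250.
∂h/∂x = [(-0.28)·(-35) − (-0.20)·(-50)] / -250 = +0.0008000
∂h/∂y = [50·(-0.20) − 30·(-0.28)] / -250 = +0.006400
Flow = −∇h = (-0.0008000 east, -0.006400 north), which points south.

S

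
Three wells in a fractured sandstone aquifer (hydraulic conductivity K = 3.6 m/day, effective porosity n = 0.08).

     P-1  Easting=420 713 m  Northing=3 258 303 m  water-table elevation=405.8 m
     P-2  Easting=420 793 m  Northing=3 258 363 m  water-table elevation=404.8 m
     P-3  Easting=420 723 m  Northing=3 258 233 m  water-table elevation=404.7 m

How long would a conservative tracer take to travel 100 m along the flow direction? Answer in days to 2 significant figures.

Taking P-1 as reference: P-2−P-1 = (80, 60, -1.0); P-3−P-1 = (10, -70, -1.1).
Solve a·Δx + b·Δy = Δh: det = 80·(-70) − 10·60 = -6200.
∂h/∂x = [(-1.0)·(-70) − (-1.1)·60] / -6200 = -0.02194
∂h/∂y = [80·(-1.1) − 10·(-1.0)] / -6200 = +0.01258
|∇h| = √(-0.02194² + 0.01258²) = 0.02529
Seepage velocity v = K·i/n = 3.6 × 0.02529 / 0.08 = 1.138 m/day.
t = 100 / 1.138 = 87.87 days.

88 days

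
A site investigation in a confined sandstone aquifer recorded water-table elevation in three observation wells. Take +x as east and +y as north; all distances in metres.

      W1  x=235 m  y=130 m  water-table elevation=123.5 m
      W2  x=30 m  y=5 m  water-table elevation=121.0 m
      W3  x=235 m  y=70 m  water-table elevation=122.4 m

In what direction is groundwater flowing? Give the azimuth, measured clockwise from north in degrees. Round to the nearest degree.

Taking W1 as reference: W2−W1 = (-205, -125, -2.5); W3−W1 = (0, -60, -1.1).
Solve a·Δx + b·Δy = Δh: det = (-205)·(-60) − 0·(-125) = 12300.
∂h/∂x = [(-2.5)·(-60) − (-1.1)·(-125)] / 12300 = +0.001016
∂h/∂y = [(-205)·(-1.1) − 0·(-2.5)] / 12300 = +0.01833
Flow direction (−∇h) has components (-0.001016 E, -0.01833 N).
Azimuth = atan2(E, N) = atan2(-0.001016, -0.01833) = 183.2° ≈ 183°.

183°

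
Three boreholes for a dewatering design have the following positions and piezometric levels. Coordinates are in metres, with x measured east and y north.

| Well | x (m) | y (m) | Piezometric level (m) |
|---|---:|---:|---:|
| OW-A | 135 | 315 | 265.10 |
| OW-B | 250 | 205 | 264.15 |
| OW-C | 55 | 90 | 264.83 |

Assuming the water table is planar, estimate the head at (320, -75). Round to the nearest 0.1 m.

262.9 m

Taking OW-A as reference: OW-B−OW-A = (115, -110, -0.95); OW-C−OW-A = (-80, -225, -0.27).
Determinant of the coordinate differences = 115·(-225) − (-80)·(-110) = -34675.
∂h/∂x = [(-0.95)·(-225) − (-0.27)·(-110)] / -34675 = -0.005308
∂h/∂y = [115·(-0.27) − (-80)·(-0.95)] / -34675 = +0.003087
h(320, -75) = 265.10 + (-0.005308)·(185) + (+0.003087)·(-390) = 265.10 -0.982 -1.204 = 262.914 m.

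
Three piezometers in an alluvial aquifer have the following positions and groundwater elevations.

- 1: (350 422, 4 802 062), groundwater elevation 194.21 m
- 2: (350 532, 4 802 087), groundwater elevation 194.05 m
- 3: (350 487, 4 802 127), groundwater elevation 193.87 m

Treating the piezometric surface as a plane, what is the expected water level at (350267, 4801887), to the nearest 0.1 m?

195.1 m

Differences from 1: to 2 (Δx, Δy, Δh) = (110, 25, -0.16); to 3 = (65, 65, -0.34).
Determinant of the coordinate differences = 110·65 − 65·25 = 5525.
∂h/∂x = [(-0.16)·65 − (-0.34)·25] / 5525 = -0.0003439
∂h/∂y = [110·(-0.34) − 65·(-0.16)] / 5525 = -0.004887
h(350267, 4801887) = 194.21 + (-0.0003439)·(-155) + (-0.004887)·(-175) = 194.21 +0.053 +0.855 = 195.119 m.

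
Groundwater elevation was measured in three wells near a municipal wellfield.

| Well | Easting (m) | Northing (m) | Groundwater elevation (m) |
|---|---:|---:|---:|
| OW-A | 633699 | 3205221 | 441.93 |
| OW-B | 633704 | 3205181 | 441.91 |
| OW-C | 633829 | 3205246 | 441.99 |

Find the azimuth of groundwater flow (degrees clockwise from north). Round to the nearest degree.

213°

With h = a·x + b·y + c and OW-A as origin, the differences give:
  5·a + (-40)·b = -0.02
  130·a + 25·b = +0.06
Eliminate b (×25 and ×(-40), subtract): 5325·a = 1.900 → a = ∂h/∂x = +0.0003568
Back-substitute: b = ∂h/∂y = +0.0005446.
Flow direction (−∇h) has components (-0.0003568 E, -0.0005446 N).
Azimuth = atan2(E, N) = atan2(-0.0003568, -0.0005446) = 213.2° ≈ 213°.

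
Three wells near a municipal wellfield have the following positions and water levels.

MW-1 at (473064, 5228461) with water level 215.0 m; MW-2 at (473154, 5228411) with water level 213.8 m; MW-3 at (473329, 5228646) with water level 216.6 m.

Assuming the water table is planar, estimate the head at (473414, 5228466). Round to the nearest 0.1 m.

213.4 m

Three-point gradient (reference MW-1): Δ to MW-2 = (90, -50, -1.2), Δ to MW-3 = (265, 185, +1.6).
∂h/∂x = -0.004749, ∂h/∂y = +0.01545 (det = 29900).
h(473414, 5228466) = 215.0 + (-0.004749)·(350) + (+0.01545)·(5) = 215.0 -1.662 +0.077 = 213.415 m.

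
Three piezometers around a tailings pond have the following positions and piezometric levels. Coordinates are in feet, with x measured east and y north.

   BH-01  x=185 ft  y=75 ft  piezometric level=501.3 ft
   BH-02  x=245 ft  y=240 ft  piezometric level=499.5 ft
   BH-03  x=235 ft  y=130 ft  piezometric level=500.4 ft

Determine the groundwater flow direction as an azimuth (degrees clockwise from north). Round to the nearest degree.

054°

With h = a·x + b·y + c and BH-01 as origin, the differences give:
  60·a + 165·b = -1.8
  50·a + 55·b = -0.9
Eliminate b (×55 and ×165, subtract): -4950·a = 49.50 → a = ∂h/∂x = -0.01000
Back-substitute: b = ∂h/∂y = -0.007273.
Flow direction (−∇h) has components (+0.01000 E, +0.007273 N).
Azimuth = atan2(E, N) = atan2(+0.01000, +0.007273) = 54.0° ≈ 054°.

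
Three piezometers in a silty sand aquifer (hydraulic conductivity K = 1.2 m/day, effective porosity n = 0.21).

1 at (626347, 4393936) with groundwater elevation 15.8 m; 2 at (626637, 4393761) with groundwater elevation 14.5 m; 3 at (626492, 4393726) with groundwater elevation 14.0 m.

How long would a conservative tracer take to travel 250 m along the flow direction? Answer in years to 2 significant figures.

With h = a·x + b·y + c and 1 as origin, the differences give:
  290·a + (-175)·b = -1.3
  145·a + (-210)·b = -1.8
Eliminate b (×(-210) and ×(-175), subtract): -35525·a = -42.00 → a = ∂h/∂x = +0.001182
Back-substitute: b = ∂h/∂y = +0.009388.
|∇h| = √(0.001182² + 0.009388²) = 0.009462
Seepage velocity v = K·i/n = 1.2 × 0.009462 / 0.21 = 0.05407 m/day.
t = 250 / 0.05407 = 4624 days = 12.7 years.

13 years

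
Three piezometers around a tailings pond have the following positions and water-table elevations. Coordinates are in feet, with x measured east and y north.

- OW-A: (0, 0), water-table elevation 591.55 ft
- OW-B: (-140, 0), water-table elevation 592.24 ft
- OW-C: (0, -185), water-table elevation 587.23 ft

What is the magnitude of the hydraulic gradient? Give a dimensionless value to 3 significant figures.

∂h/∂x = (592.24 − 591.55) / (-140 − 0) = -0.004929
∂h/∂y = (587.23 − 591.55) / (-185 − 0) = +0.02335
|∇h| = √(-0.004929² + 0.02335²) = 0.02386

0.0239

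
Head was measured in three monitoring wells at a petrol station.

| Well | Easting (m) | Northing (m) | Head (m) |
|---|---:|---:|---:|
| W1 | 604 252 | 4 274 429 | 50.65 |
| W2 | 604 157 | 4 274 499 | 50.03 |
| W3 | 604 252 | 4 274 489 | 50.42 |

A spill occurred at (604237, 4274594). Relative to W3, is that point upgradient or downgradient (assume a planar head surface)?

downgradient

Differences from W1: to W2 (Δx, Δy, Δh) = (-95, 70, -0.62); to W3 = (0, 60, -0.23).
Solve a·Δx + b·Δy = Δh: det = (-95)·60 − 0·70 = -5700.
∂h/∂x = [(-0.62)·60 − (-0.23)·70] / -5700 = +0.003702
∂h/∂y = [(-95)·(-0.23) − 0·(-0.62)] / -5700 = -0.003833
Head at (604237, 4274594) = 50.65 + (+0.003702)·(-15) + (-0.003833)·(165) = 49.96 m.
That is lower than the 50.42 m at W3, so the point is downgradient.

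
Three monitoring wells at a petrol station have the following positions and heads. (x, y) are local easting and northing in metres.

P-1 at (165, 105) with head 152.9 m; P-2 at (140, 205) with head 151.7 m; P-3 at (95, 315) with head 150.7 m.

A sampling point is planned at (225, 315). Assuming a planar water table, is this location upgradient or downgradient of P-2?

downgradient

With h = a·x + b·y + c and P-1 as origin, the differences give:
  (-25)·a + 100·b = -1.2
  (-70)·a + 210·b = -2.2
Eliminate b (×210 and ×100, subtract): 1750·a = -32.00 → a = ∂h/∂x = -0.01829
Back-substitute: b = ∂h/∂y = -0.01657.
Head at (225, 315) = 152.9 + (-0.01829)·(60) + (-0.01657)·(210) = 148.32 m.
That is lower than the 151.7 m at P-2, so the point is downgradient.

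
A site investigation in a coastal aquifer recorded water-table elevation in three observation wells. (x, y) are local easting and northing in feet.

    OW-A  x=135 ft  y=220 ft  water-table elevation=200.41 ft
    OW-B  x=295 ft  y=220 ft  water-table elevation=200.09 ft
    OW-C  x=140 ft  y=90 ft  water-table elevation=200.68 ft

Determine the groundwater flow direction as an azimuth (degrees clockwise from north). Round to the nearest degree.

043°

Differences from OW-A: to OW-B (Δx, Δy, Δh) = (160, 0, -0.32); to OW-C = (5, -130, +0.27).
Solve a·Δx + b·Δy = Δh: det = 160·(-130) − 5·0 = -20800.
∂h/∂x = [(-0.32)·(-130) − (+0.27)·0] / -20800 = -0.002000
∂h/∂y = [160·(+0.27) − 5·(-0.32)] / -20800 = -0.002154
Flow direction (−∇h) has components (+0.002000 E, +0.002154 N).
Azimuth = atan2(E, N) = atan2(+0.002000, +0.002154) = 42.9° ≈ 043°.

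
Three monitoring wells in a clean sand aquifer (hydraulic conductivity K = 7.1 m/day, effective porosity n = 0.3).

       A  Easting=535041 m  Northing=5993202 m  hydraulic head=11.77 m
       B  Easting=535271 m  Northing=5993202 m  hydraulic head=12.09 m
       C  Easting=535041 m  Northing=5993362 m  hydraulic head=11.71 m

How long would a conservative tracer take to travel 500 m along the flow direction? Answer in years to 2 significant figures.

40 years

∂h/∂x = (12.09 − 11.77) / (535271 − 535041) = +0.001391
∂h/∂y = (11.71 − 11.77) / (5993362 − 5993202) = -0.0003750
|∇h| = √(0.001391² + -0.0003750²) = 0.001441
Seepage velocity v = K·i/n = 7.1 × 0.001441 / 0.3 = 0.0341 m/day.
t = 500 / 0.0341 = 1.466e+04 days = 40.1 years.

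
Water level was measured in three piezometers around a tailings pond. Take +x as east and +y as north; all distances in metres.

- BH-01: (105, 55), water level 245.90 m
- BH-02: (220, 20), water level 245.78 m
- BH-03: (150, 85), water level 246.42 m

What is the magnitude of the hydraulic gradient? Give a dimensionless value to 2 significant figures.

With h = a·x + b·y + c and BH-01 as origin, the differences give:
  115·a + (-35)·b = -0.12
  45·a + 30·b = +0.52
Eliminate b (×30 and ×(-35), subtract): 5025·a = 14.600 → a = ∂h/∂x = +0.002905
Back-substitute: b = ∂h/∂y = +0.01298.
|∇h| = √(0.002905² + 0.01298²) = 0.0133

0.013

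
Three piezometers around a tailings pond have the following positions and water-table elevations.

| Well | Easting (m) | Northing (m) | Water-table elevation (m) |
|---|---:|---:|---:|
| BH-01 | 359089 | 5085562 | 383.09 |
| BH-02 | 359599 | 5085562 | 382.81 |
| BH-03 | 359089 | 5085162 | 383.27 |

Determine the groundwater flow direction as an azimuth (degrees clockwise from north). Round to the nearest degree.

∂h/∂x = (382.81 − 383.09) / (359599 − 359089) = -0.0005490
∂h/∂y = (383.27 − 383.09) / (5085162 − 5085562) = -0.0004500
Flow direction (−∇h) has components (+0.0005490 E, +0.0004500 N).
Azimuth = atan2(E, N) = atan2(+0.0005490, +0.0004500) = 50.7° ≈ 051°.

051°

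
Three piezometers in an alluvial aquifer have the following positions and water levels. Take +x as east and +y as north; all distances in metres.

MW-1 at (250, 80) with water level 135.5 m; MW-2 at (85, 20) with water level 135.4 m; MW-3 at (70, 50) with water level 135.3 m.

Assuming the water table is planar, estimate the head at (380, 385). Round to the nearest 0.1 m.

Taking MW-1 as reference: MW-2−MW-1 = (-165, -60, -0.1); MW-3−MW-1 = (-180, -30, -0.2).
Determinant of the coordinate differences = (-165)·(-30) − (-180)·(-60) = -5850.
∂h/∂x = [(-0.1)·(-30) − (-0.2)·(-60)] / -5850 = +0.001538
∂h/∂y = [(-165)·(-0.2) − (-180)·(-0.1)] / -5850 = -0.002564
h(380, 385) = 135.5 + (+0.001538)·(130) + (-0.002564)·(305) = 135.5 +0.200 -0.782 = 134.918 m.

134.9 m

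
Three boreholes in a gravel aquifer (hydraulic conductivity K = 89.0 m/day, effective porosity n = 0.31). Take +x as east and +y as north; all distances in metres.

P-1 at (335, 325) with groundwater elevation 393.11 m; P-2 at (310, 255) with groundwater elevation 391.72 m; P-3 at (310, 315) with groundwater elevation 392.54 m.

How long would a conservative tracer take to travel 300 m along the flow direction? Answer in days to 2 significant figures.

47 days

With h = a·x + b·y + c and P-1 as origin, the differences give:
  (-25)·a + (-70)·b = -1.39
  (-25)·a + (-10)·b = -0.57
Eliminate b (×(-10) and ×(-70), subtract): -1500·a = -26.000 → a = ∂h/∂x = +0.01733
Back-substitute: b = ∂h/∂y = +0.01367.
|∇h| = √(0.01733² + 0.01367²) = 0.02207
Seepage velocity v = K·i/n = 89.0 × 0.02207 / 0.31 = 6.336 m/day.
t = 300 / 6.336 = 47.35 days.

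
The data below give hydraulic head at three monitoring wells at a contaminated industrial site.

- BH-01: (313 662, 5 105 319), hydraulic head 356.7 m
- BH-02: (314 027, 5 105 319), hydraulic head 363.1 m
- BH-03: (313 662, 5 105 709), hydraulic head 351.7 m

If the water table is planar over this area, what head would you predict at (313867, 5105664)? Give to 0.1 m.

∂h/∂x = (363.1 − 356.7) / (314027 − 313662) = +0.01753
∂h/∂y = (351.7 − 356.7) / (5105709 − 5105319) = -0.01282
h(313867, 5105664) = 356.7 + (+0.01753)·(205) + (-0.01282)·(345) = 356.7 +3.595 -4.423 = 355.871 m.

355.9 m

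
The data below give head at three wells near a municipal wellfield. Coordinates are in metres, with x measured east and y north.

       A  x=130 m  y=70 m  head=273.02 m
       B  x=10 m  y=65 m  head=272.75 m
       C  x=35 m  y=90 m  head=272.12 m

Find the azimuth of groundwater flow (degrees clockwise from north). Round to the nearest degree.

With h = a·x + b·y + c and A as origin, the differences give:
  (-120)·a + (-5)·b = -0.27
  (-95)·a + 20·b = -0.90
Eliminate b (×20 and ×(-5), subtract): -2875·a = -9.900 → a = ∂h/∂x = +0.003443
Back-substitute: b = ∂h/∂y = -0.02864.
Flow direction (−∇h) has components (-0.003443 E, +0.02864 N).
Azimuth = atan2(E, N) = atan2(-0.003443, +0.02864) = 353.1° ≈ 353°.

353°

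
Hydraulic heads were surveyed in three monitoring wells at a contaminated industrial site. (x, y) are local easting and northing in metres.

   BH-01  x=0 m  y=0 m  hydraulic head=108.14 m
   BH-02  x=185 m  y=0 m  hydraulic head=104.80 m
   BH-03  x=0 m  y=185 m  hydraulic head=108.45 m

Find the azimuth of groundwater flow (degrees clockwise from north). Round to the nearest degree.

095°

∂h/∂x = (104.80 − 108.14) / (185 − 0) = -0.01805
∂h/∂y = (108.45 − 108.14) / (185 − 0) = +0.001676
Flow direction (−∇h) has components (+0.01805 E, -0.001676 N).
Azimuth = atan2(E, N) = atan2(+0.01805, -0.001676) = 95.3° ≈ 095°.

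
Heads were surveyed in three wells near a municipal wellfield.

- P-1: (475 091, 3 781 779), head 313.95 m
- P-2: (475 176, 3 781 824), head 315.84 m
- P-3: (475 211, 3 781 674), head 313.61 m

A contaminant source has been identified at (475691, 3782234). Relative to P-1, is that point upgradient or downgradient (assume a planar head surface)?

upgradient

Taking P-1 as reference: P-2−P-1 = (85, 45, +1.89); P-3−P-1 = (120, -105, -0.34).
Solve a·Δx + b·Δy = Δh: det = 85·(-105) − 120·45 = -14325.
∂h/∂x = [(+1.89)·(-105) − (-0.34)·45] / -14325 = +0.01279
∂h/∂y = [85·(-0.34) − 120·(+1.89)] / -14325 = +0.01785
Head at (475691, 3782234) = 313.95 + (+0.01279)·(600) + (+0.01785)·(455) = 329.74 m.
That is higher than the 313.95 m at P-1, so the point is upgradient.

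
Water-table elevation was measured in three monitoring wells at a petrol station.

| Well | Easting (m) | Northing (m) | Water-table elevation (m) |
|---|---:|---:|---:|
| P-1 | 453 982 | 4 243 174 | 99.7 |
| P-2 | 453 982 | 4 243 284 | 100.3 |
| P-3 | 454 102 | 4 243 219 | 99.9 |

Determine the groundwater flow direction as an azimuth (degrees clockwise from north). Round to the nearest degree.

176°

With h = a·x + b·y + c and P-1 as origin, the differences give:
  0·a + 110·b = +0.6
  120·a + 45·b = +0.2
Eliminate b (×45 and ×110, subtract): -13200·a = 5.00 → a = ∂h/∂x = -0.0003788
Back-substitute: b = ∂h/∂y = +0.005455.
Flow direction (−∇h) has components (+0.0003788 E, -0.005455 N).
Azimuth = atan2(E, N) = atan2(+0.0003788, -0.005455) = 176.0° ≈ 176°.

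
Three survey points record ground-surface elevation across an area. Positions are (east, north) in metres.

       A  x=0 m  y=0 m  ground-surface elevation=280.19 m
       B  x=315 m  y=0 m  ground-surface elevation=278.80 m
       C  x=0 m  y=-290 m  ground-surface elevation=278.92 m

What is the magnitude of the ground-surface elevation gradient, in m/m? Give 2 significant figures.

∂z/∂x = (278.80 − 280.19) / (315 − 0) = -0.004413
∂z/∂y = (278.92 − 280.19) / (-290 − 0) = +0.004379
|∇f| = √(-0.004413² + 0.004379²) = 0.006217 m/m

0.0062 m/m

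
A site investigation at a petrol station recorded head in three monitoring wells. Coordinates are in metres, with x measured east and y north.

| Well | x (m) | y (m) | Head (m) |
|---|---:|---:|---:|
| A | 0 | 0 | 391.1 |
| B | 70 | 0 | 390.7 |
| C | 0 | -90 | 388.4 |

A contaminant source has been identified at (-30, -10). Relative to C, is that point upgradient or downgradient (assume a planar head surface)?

upgradient

∂h/∂x = (390.7 − 391.1) / (70 − 0) = -0.005714
∂h/∂y = (388.4 − 391.1) / (-90 − 0) = +0.03000
Head at (-30, -10) = 391.1 + (-0.005714)·(-30) + (+0.03000)·(-10) = 390.97 m.
That is higher than the 388.4 m at C, so the point is upgradient.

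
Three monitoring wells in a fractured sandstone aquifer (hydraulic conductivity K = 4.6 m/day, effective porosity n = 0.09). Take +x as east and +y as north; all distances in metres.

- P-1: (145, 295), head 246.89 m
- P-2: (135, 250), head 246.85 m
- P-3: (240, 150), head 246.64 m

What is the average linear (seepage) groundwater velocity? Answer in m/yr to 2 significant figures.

Differences from P-1: to P-2 (Δx, Δy, Δh) = (-10, -45, -0.04); to P-3 = (95, -145, -0.25).
Solve a·Δx + b·Δy = Δh: det = (-10)·(-145) − 95·(-45) = 5725.
∂h/∂x = [(-0.04)·(-145) − (-0.25)·(-45)] / 5725 = -0.0009520
∂h/∂y = [(-10)·(-0.25) − 95·(-0.04)] / 5725 = +0.001100
|∇h| = √(-0.0009520² + 0.001100²) = 0.001455
Seepage velocity v = K·i/n = 4.6 × 0.001455 / 0.09 = 0.07437 m/day = 27.16 m/yr.

27 m/yr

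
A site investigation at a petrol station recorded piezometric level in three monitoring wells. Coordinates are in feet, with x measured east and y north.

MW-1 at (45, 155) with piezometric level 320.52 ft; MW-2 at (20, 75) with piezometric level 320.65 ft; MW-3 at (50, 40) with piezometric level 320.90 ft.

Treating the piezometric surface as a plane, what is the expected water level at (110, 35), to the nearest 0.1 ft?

321.2 ft

Taking MW-1 as reference: MW-2−MW-1 = (-25, -80, +0.13); MW-3−MW-1 = (5, -115, +0.38).
Solve a·Δx + b·Δy = Δh: det = (-25)·(-115) − 5·(-80) = 3275.
∂h/∂x = [(+0.13)·(-115) − (+0.38)·(-80)] / 3275 = +0.004718
∂h/∂y = [(-25)·(+0.38) − 5·(+0.13)] / 3275 = -0.003099
h(110, 35) = 320.52 + (+0.004718)·(65) + (-0.003099)·(-120) = 320.52 +0.307 +0.372 = 321.199 ft.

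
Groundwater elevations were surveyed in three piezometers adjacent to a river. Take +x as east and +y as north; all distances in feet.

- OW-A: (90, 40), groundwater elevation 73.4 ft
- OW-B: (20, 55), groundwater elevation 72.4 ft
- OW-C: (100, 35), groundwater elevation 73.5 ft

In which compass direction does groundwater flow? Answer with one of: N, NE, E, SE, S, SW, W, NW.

Differences from OW-A: to OW-B (Δx, Δy, Δh) = (-70, 15, -1.0); to OW-C = (10, -5, +0.1).
Determinant of the coordinate differences = (-70)·(-5) − 10·15 = 200.
∂h/∂x = [(-1.0)·(-5) − (+0.1)·15] / 200 = +0.01750
∂h/∂y = [(-70)·(+0.1) − 10·(-1.0)] / 200 = +0.01500
Flow = −∇h = (-0.01750 east, -0.01500 north), which points southwest.

SW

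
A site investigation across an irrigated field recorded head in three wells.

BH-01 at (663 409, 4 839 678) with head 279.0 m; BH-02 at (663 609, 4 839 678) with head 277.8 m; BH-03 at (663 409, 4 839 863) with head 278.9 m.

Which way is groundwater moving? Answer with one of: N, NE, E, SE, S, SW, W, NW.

∂h/∂x = (277.8 − 279.0) / (663609 − 663409) = -0.006000
∂h/∂y = (278.9 − 279.0) / (4839863 − 4839678) = -0.0005405
Flow = −∇h = (+0.006000 east, +0.0005405 north), which points east.

E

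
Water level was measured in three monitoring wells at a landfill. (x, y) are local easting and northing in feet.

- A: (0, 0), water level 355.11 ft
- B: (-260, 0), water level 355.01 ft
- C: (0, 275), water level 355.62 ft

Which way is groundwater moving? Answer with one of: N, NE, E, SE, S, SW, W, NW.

S

∂h/∂x = (355.01 − 355.11) / (-260 − 0) = +0.0003846
∂h/∂y = (355.62 − 355.11) / (275 − 0) = +0.001855
Flow = −∇h = (-0.0003846 east, -0.001855 north), which points south.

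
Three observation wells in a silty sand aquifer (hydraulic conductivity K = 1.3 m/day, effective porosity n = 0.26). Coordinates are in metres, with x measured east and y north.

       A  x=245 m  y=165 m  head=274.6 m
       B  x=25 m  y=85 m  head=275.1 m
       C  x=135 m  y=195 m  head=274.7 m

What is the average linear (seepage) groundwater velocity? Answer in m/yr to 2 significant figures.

4.8 m/yr

Taking A as reference: B−A = (-220, -80, +0.5); C−A = (-110, 30, +0.1).
Determinant of the coordinate differences = (-220)·30 − (-110)·(-80) = -15400.
∂h/∂x = [(+0.5)·30 − (+0.1)·(-80)] / -15400 = -0.001494
∂h/∂y = [(-220)·(+0.1) − (-110)·(+0.5)] / -15400 = -0.002143
|∇h| = √(-0.001494² + -0.002143²) = 0.002612
Seepage velocity v = K·i/n = 1.3 × 0.002612 / 0.26 = 0.01306 m/day = 4.77 m/yr.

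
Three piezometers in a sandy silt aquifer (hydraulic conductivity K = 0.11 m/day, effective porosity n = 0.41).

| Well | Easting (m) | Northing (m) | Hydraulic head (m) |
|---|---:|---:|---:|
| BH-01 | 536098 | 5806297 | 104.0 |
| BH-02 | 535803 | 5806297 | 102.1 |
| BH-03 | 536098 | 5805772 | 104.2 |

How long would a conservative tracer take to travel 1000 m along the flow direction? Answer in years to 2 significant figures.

1600 years

∂h/∂x = (102.1 − 104.0) / (535803 − 536098) = +0.006441
∂h/∂y = (104.2 − 104.0) / (5805772 − 5806297) = -0.0003810
|∇h| = √(0.006441² + -0.0003810²) = 0.006452
Seepage velocity v = K·i/n = 0.11 × 0.006452 / 0.41 = 0.001731 m/day.
t = 1000 / 0.001731 = 5.777e+05 days = 1.58e+03 years.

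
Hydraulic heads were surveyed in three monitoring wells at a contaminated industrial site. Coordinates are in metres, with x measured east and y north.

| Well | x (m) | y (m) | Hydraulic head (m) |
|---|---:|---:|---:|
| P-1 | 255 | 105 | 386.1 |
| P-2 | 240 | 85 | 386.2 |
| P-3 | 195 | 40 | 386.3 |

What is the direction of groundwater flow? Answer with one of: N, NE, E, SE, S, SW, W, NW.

NW

Three-point gradient (reference P-1): Δ to P-2 = (-15, -20, +0.1), Δ to P-3 = (-60, -65, +0.2).
∂h/∂x = +0.01111, ∂h/∂y = -0.01333 (det = -225).
Flow = −∇h = (-0.01111 east, +0.01333 north), which points northwest.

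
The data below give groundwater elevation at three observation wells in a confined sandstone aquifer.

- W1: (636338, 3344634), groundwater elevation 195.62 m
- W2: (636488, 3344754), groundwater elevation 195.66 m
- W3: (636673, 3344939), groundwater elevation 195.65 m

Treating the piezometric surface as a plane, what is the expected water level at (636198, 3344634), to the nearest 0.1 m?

Differences from W1: to W2 (Δx, Δy, Δh) = (150, 120, +0.04); to W3 = (335, 305, +0.03).
Determinant of the coordinate differences = 150·305 − 335·120 = 5550.
∂h/∂x = [(+0.04)·305 − (+0.03)·120] / 5550 = +0.001550
∂h/∂y = [150·(+0.03) − 335·(+0.04)] / 5550 = -0.001604
h(636198, 3344634) = 195.62 + (+0.001550)·(-140) + (-0.001604)·(0) = 195.62 -0.217 -0.000 = 195.403 m.

195.4 m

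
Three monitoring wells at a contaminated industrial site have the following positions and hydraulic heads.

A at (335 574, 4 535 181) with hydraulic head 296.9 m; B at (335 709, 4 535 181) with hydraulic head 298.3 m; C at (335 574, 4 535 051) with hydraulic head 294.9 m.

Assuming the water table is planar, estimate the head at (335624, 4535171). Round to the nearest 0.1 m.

297.3 m

∂h/∂x = (298.3 − 296.9) / (335709 − 335574) = +0.01037
∂h/∂y = (294.9 − 296.9) / (4535051 − 4535181) = +0.01538
h(335624, 4535171) = 296.9 + (+0.01037)·(50) + (+0.01538)·(-10) = 296.9 +0.519 -0.154 = 297.265 m.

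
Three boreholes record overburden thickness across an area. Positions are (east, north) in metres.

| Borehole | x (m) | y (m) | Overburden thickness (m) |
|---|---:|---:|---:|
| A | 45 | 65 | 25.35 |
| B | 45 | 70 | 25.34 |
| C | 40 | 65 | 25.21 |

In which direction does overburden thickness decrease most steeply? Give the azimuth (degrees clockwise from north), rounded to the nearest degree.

274°

Taking A as reference: B−A = (0, 5, -0.01); C−A = (-5, 0, -0.14).
Determinant of the coordinate differences = 0·0 − (-5)·5 = 25.
∂d/∂x = [(-0.01)·0 − (-0.14)·5] / 25 = +0.02800
∂d/∂y = [0·(-0.14) − (-5)·(-0.01)] / 25 = -0.002000
Steepest decrease is along −∇f: components (-0.02800 E, +0.002000 N).
Azimuth = atan2(-0.02800, +0.002000) = 274.1° ≈ 274°.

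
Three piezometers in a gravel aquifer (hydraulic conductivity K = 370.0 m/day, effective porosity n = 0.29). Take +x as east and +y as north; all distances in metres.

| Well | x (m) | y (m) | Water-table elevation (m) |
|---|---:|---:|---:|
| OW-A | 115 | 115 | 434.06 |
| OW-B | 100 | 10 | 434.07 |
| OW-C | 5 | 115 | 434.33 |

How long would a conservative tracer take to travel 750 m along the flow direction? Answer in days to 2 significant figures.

With h = a·x + b·y + c and OW-A as origin, the differences give:
  (-15)·a + (-105)·b = +0.01
  (-110)·a + 0·b = +0.27
Eliminate b (×0 and ×(-105), subtract): -11550·a = 28.350 → a = ∂h/∂x = -0.002455
Back-substitute: b = ∂h/∂y = +0.0002554.
|∇h| = √(-0.002455² + 0.0002554²) = 0.002468
Seepage velocity v = K·i/n = 370.0 × 0.002468 / 0.29 = 3.149 m/day.
t = 750 / 3.149 = 238.2 days.

240 days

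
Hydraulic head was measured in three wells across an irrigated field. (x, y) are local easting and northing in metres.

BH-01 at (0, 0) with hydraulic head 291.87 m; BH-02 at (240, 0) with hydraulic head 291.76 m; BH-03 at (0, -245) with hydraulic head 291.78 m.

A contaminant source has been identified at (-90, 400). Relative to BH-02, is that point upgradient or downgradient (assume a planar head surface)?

∂h/∂x = (291.76 − 291.87) / (240 − 0) = -0.0004583
∂h/∂y = (291.78 − 291.87) / (-245 − 0) = +0.0003673
Head at (-90, 400) = 291.87 + (-0.0004583)·(-90) + (+0.0003673)·(400) = 292.06 m.
That is higher than the 291.76 m at BH-02, so the point is upgradient.

upgradient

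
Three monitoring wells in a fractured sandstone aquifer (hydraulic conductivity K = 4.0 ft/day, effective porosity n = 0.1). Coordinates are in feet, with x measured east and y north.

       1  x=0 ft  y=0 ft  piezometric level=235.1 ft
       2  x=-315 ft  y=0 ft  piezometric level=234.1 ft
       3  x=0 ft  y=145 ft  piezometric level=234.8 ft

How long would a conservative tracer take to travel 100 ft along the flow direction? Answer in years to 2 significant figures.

1.8 years

∂h/∂x = (234.1 − 235.1) / (-315 − 0) = +0.003175
∂h/∂y = (234.8 − 235.1) / (145 − 0) = -0.002069
|∇h| = √(0.003175² + -0.002069²) = 0.00379
Seepage velocity v = K·i/n = 4.0 × 0.00379 / 0.1 = 0.1516 ft/day.
t = 100 / 0.1516 = 659.6 days = 1.81 years.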